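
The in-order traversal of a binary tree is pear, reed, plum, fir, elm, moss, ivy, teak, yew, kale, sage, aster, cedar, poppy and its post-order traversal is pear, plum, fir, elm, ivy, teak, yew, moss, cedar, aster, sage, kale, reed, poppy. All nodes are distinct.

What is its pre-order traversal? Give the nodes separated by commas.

The last element of post-order is the root; it splits in-order into left and right subtrees.
Root poppy: left subtree has 13 nodes {pear, reed, plum, fir, elm, moss, ivy, teak, yew, kale, sage, aster, cedar}, right has 0 { }.
  Root reed: left subtree has 1 node {pear}, right has 11 {plum, fir, elm, moss, ivy, teak, yew, kale, sage, aster, cedar}.
    Root kale: left subtree has 7 nodes {plum, fir, elm, moss, ivy, teak, yew}, right has 3 {sage, aster, cedar}.
      Root moss: left subtree has 3 nodes {plum, fir, elm}, right has 3 {ivy, teak, yew}.
        Root elm: left subtree has 2 nodes {plum, fir}, right has 0 { }.
          Root fir: left subtree has 1 node {plum}, right has 0 { }.
        Root yew: left subtree has 2 nodes {ivy, teak}, right has 0 { }.
          Root teak: left subtree has 1 node {ivy}, right has 0 { }.
      Root sage: left subtree has 0 nodes { }, right has 2 {aster, cedar}.
        Root aster: left subtree has 0 nodes { }, right has 1 {cedar}.

poppy, reed, pear, kale, moss, elm, fir, plum, yew, teak, ivy, sage, aster, cedar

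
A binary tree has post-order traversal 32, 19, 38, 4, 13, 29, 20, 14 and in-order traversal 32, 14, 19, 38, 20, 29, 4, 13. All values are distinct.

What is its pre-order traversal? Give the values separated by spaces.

14 32 20 38 19 29 13 4

The last element of post-order is the root; it splits in-order into left and right subtrees.
Root 14: left subtree has 1 node {32}, right has 6 {19, 38, 20, 29, 4, 13}.
  Root 20: left subtree has 2 nodes {19, 38}, right has 3 {29, 4, 13}.
    Root 38: left subtree has 1 node {19}, right has 0 { }.
    Root 29: left subtree has 0 nodes { }, right has 2 {4, 13}.
      Root 13: left subtree has 1 node {4}, right has 0 { }.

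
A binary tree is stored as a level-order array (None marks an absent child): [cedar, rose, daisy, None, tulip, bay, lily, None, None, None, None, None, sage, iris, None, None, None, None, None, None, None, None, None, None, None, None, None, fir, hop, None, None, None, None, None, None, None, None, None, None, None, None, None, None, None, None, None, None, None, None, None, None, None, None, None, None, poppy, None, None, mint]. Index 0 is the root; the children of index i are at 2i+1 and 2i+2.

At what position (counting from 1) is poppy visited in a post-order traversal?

5

Post-order visits the left subtree, then the right subtree, then the node.
At cedar: go left to rose.
  At rose: no left child.
  At rose: go right to tulip.
    tulip is a leaf — visit tulip.
  Visit rose.
At cedar: go right to daisy.
  At daisy: go left to bay.
    At bay: no left child.
    At bay: go right to sage.
      sage is a leaf — visit sage.
    Visit bay.
  At daisy: go right to lily.
    At lily: go left to iris.
      At iris: go left to fir.
        At fir: go left to poppy.
          poppy is a leaf — visit poppy.
        At fir: no right child.
        Visit fir.
      At iris: go right to hop.
        At hop: no left child.
        At hop: go right to mint.
          mint is a leaf — visit mint.
        Visit hop.
      Visit iris.
    At lily: no right child.
    Visit lily.
  Visit daisy.
Visit cedar.
Full post-order sequence: tulip, rose, sage, bay, poppy, fir, mint, hop, iris, lily, daisy, cedar.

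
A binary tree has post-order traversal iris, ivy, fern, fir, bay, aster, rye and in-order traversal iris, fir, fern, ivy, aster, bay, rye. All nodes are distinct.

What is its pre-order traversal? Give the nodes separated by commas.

The last element of post-order is the root; it splits in-order into left and right subtrees.
Root rye: left subtree has 6 nodes {iris, fir, fern, ivy, aster, bay}, right has 0 { }.
  Root aster: left subtree has 4 nodes {iris, fir, fern, ivy}, right has 1 {bay}.
    Root fir: left subtree has 1 node {iris}, right has 2 {fern, ivy}.
      Root fern: left subtree has 0 nodes { }, right has 1 {ivy}.

rye, aster, fir, iris, fern, ivy, bay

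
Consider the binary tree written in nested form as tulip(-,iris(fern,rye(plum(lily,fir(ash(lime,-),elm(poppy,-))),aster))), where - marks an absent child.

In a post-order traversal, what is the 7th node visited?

Post-order visits the left subtree, then the right subtree, then the node.
At tulip: no left child.
At tulip: go right to iris.
  At iris: go left to fern.
    fern is a leaf — visit fern.
  At iris: go right to rye.
    At rye: go left to plum.
      At plum: go left to lily.
        lily is a leaf — visit lily.
      At plum: go right to fir.
        At fir: go left to ash.
          At ash: go left to lime.
            lime is a leaf — visit lime.
          At ash: no right child.
          Visit ash.
        At fir: go right to elm.
          At elm: go left to poppy.
            poppy is a leaf — visit poppy.
          At elm: no right child.
          Visit elm.
        Visit fir.
      Visit plum.
    At rye: go right to aster.
      aster is a leaf — visit aster.
    Visit rye.
  Visit iris.
Visit tulip.
Full post-order sequence: fern, lily, lime, ash, poppy, elm, fir, plum, aster, rye, iris, tulip.

fir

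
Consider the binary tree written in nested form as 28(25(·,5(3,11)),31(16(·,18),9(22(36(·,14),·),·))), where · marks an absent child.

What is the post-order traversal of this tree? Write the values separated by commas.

Post-order visits the left subtree, then the right subtree, then the node.
At 28: go left to 25.
  At 25: no left child.
  At 25: go right to 5.
    At 5: go left to 3.
      3 is a leaf — visit 3.
    At 5: go right to 11.
      11 is a leaf — visit 11.
    Visit 5.
  Visit 25.
At 28: go right to 31.
  At 31: go left to 16.
    At 16: no left child.
    At 16: go right to 18.
      18 is a leaf — visit 18.
    Visit 16.
  At 31: go right to 9.
    At 9: go left to 22.
      At 22: go left to 36.
        At 36: no left child.
        At 36: go right to 14.
          14 is a leaf — visit 14.
        Visit 36.
      At 22: no right child.
      Visit 22.
    At 9: no right child.
    Visit 9.
  Visit 31.
Visit 28.

3, 11, 5, 25, 18, 16, 14, 36, 22, 9, 31, 28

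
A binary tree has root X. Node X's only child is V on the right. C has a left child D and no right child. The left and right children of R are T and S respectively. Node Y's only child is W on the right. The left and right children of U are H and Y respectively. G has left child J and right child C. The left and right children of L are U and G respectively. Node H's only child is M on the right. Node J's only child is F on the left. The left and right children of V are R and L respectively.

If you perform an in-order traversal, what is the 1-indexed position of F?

In-order visits the left subtree, then the node, then the right subtree.
At X: no left child.
Visit X.
At X: go right to V.
  At V: go left to R.
    At R: go left to T.
      T is a leaf — visit T.
    Visit R.
    At R: go right to S.
      S is a leaf — visit S.
  Visit V.
  At V: go right to L.
    At L: go left to U.
      At U: go left to H.
        At H: no left child.
        Visit H.
        At H: go right to M.
          M is a leaf — visit M.
      Visit U.
      At U: go right to Y.
        At Y: no left child.
        Visit Y.
        At Y: go right to W.
          W is a leaf — visit W.
    Visit L.
    At L: go right to G.
      At G: go left to J.
        At J: go left to F.
          F is a leaf — visit F.
        Visit J.
        At J: no right child.
      Visit G.
      At G: go right to C.
        At C: go left to D.
          D is a leaf — visit D.
        Visit C.
        At C: no right child.
Full in-order sequence: X, T, R, S, V, H, M, U, Y, W, L, F, J, G, D, C.

12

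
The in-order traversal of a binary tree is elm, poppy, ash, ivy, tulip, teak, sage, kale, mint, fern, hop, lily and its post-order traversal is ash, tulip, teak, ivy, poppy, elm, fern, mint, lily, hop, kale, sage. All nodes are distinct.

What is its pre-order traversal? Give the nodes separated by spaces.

sage elm poppy ivy ash teak tulip kale hop mint fern lily

The last element of post-order is the root; it splits in-order into left and right subtrees.
Root sage: left subtree has 6 nodes {elm, poppy, ash, ivy, tulip, teak}, right has 5 {kale, mint, fern, hop, lily}.
  Root elm: left subtree has 0 nodes { }, right has 5 {poppy, ash, ivy, tulip, teak}.
    Root poppy: left subtree has 0 nodes { }, right has 4 {ash, ivy, tulip, teak}.
      Root ivy: left subtree has 1 node {ash}, right has 2 {tulip, teak}.
        Root teak: left subtree has 1 node {tulip}, right has 0 { }.
  Root kale: left subtree has 0 nodes { }, right has 4 {mint, fern, hop, lily}.
    Root hop: left subtree has 2 nodes {mint, fern}, right has 1 {lily}.
      Root mint: left subtree has 0 nodes { }, right has 1 {fern}.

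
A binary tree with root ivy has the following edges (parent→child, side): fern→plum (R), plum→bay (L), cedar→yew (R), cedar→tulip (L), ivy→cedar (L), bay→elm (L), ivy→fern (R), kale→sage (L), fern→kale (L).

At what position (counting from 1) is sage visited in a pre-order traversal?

7

Pre-order visits the node, then its left subtree, then its right subtree.
Visit ivy.
At ivy: go left to cedar.
  Visit cedar.
  At cedar: go left to tulip.
    tulip is a leaf — visit tulip.
  At cedar: go right to yew.
    yew is a leaf — visit yew.
At ivy: go right to fern.
  Visit fern.
  At fern: go left to kale.
    Visit kale.
    At kale: go left to sage.
      sage is a leaf — visit sage.
    At kale: no right child.
  At fern: go right to plum.
    Visit plum.
    At plum: go left to bay.
      Visit bay.
      At bay: go left to elm.
        elm is a leaf — visit elm.
      At bay: no right child.
    At plum: no right child.
Full pre-order sequence: ivy, cedar, tulip, yew, fern, kale, sage, plum, bay, elm.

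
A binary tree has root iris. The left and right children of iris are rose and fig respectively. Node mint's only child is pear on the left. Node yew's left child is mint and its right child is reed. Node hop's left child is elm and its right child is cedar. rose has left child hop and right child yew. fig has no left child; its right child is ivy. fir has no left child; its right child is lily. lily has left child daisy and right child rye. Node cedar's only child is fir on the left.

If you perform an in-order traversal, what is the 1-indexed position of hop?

In-order visits the left subtree, then the node, then the right subtree.
At iris: go left to rose.
  At rose: go left to hop.
    At hop: go left to elm.
      elm is a leaf — visit elm.
    Visit hop.
    At hop: go right to cedar.
      At cedar: go left to fir.
        At fir: no left child.
        Visit fir.
        At fir: go right to lily.
          At lily: go left to daisy.
            daisy is a leaf — visit daisy.
          Visit lily.
          At lily: go right to rye.
            rye is a leaf — visit rye.
      Visit cedar.
      At cedar: no right child.
  Visit rose.
  At rose: go right to yew.
    At yew: go left to mint.
      At mint: go left to pear.
        pear is a leaf — visit pear.
      Visit mint.
      At mint: no right child.
    Visit yew.
    At yew: go right to reed.
      reed is a leaf — visit reed.
Visit iris.
At iris: go right to fig.
  At fig: no left child.
  Visit fig.
  At fig: go right to ivy.
    ivy is a leaf — visit ivy.
Full in-order sequence: elm, hop, fir, daisy, lily, rye, cedar, rose, pear, mint, yew, reed, iris, fig, ivy.

2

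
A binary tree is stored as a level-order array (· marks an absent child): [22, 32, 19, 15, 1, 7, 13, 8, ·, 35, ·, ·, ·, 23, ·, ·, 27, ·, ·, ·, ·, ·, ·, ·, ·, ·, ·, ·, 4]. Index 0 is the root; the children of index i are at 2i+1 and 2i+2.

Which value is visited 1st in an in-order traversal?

In-order visits the left subtree, then the node, then the right subtree.
At 22: go left to 32.
  At 32: go left to 15.
    At 15: go left to 8.
      At 8: no left child.
      Visit 8.
      At 8: go right to 27.
        27 is a leaf — visit 27.
    Visit 15.
    At 15: no right child.
  Visit 32.
  At 32: go right to 1.
    At 1: go left to 35.
      35 is a leaf — visit 35.
    Visit 1.
    At 1: no right child.
Visit 22.
At 22: go right to 19.
  At 19: go left to 7.
    7 is a leaf — visit 7.
  Visit 19.
  At 19: go right to 13.
    At 13: go left to 23.
      At 23: no left child.
      Visit 23.
      At 23: go right to 4.
        4 is a leaf — visit 4.
    Visit 13.
    At 13: no right child.
Full in-order sequence: 8, 27, 15, 32, 35, 1, 22, 7, 19, 23, 4, 13.

8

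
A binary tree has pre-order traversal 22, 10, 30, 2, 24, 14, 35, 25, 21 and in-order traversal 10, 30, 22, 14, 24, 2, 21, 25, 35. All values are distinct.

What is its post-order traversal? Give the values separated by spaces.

The first element of pre-order is the root; it splits in-order into left and right subtrees.
Root 22: left subtree has 2 nodes {10, 30}, right has 6 {14, 24, 2, 21, 25, 35}.
  Root 10: left subtree has 0 nodes { }, right has 1 {30}.
  Root 2: left subtree has 2 nodes {14, 24}, right has 3 {21, 25, 35}.
    Root 24: left subtree has 1 node {14}, right has 0 { }.
    Root 35: left subtree has 2 nodes {21, 25}, right has 0 { }.
      Root 25: left subtree has 1 node {21}, right has 0 { }.

30 10 14 24 21 25 35 2 22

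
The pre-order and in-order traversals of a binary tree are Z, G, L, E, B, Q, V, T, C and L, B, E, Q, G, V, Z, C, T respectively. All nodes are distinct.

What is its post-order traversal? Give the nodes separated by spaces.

The first element of pre-order is the root; it splits in-order into left and right subtrees.
Root Z: left subtree has 6 nodes {L, B, E, Q, G, V}, right has 2 {C, T}.
  Root G: left subtree has 4 nodes {L, B, E, Q}, right has 1 {V}.
    Root L: left subtree has 0 nodes { }, right has 3 {B, E, Q}.
      Root E: left subtree has 1 node {B}, right has 1 {Q}.
  Root T: left subtree has 1 node {C}, right has 0 { }.

B Q E L V G C T Z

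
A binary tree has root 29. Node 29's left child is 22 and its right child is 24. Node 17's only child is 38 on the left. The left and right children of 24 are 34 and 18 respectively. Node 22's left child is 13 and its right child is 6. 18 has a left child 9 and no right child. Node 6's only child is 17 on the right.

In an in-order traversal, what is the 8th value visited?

24

In-order visits the left subtree, then the node, then the right subtree.
At 29: go left to 22.
  At 22: go left to 13.
    13 is a leaf — visit 13.
  Visit 22.
  At 22: go right to 6.
    At 6: no left child.
    Visit 6.
    At 6: go right to 17.
      At 17: go left to 38.
        38 is a leaf — visit 38.
      Visit 17.
      At 17: no right child.
Visit 29.
At 29: go right to 24.
  At 24: go left to 34.
    34 is a leaf — visit 34.
  Visit 24.
  At 24: go right to 18.
    At 18: go left to 9.
      9 is a leaf — visit 9.
    Visit 18.
    At 18: no right child.
Full in-order sequence: 13, 22, 6, 38, 17, 29, 34, 24, 9, 18.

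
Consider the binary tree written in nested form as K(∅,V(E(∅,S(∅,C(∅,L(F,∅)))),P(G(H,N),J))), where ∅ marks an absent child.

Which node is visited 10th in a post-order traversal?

Post-order visits the left subtree, then the right subtree, then the node.
At K: no left child.
At K: go right to V.
  At V: go left to E.
    At E: no left child.
    At E: go right to S.
      At S: no left child.
      At S: go right to C.
        At C: no left child.
        At C: go right to L.
          At L: go left to F.
            F is a leaf — visit F.
          At L: no right child.
          Visit L.
        Visit C.
      Visit S.
    Visit E.
  At V: go right to P.
    At P: go left to G.
      At G: go left to H.
        H is a leaf — visit H.
      At G: go right to N.
        N is a leaf — visit N.
      Visit G.
    At P: go right to J.
      J is a leaf — visit J.
    Visit P.
  Visit V.
Visit K.
Full post-order sequence: F, L, C, S, E, H, N, G, J, P, V, K.

P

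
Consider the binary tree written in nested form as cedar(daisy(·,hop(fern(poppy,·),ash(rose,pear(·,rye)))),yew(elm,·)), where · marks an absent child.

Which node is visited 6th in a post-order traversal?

ash

Post-order visits the left subtree, then the right subtree, then the node.
At cedar: go left to daisy.
  At daisy: no left child.
  At daisy: go right to hop.
    At hop: go left to fern.
      At fern: go left to poppy.
        poppy is a leaf — visit poppy.
      At fern: no right child.
      Visit fern.
    At hop: go right to ash.
      At ash: go left to rose.
        rose is a leaf — visit rose.
      At ash: go right to pear.
        At pear: no left child.
        At pear: go right to rye.
          rye is a leaf — visit rye.
        Visit pear.
      Visit ash.
    Visit hop.
  Visit daisy.
At cedar: go right to yew.
  At yew: go left to elm.
    elm is a leaf — visit elm.
  At yew: no right child.
  Visit yew.
Visit cedar.
Full post-order sequence: poppy, fern, rose, rye, pear, ash, hop, daisy, elm, yew, cedar.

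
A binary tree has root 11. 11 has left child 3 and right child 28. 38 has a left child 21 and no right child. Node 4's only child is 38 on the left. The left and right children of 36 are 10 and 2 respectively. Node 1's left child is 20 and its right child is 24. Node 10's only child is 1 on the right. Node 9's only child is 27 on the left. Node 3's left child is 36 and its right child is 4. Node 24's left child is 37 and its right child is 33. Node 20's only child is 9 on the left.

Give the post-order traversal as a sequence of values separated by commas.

27, 9, 20, 37, 33, 24, 1, 10, 2, 36, 21, 38, 4, 3, 28, 11

Post-order visits the left subtree, then the right subtree, then the node.
At 11: go left to 3.
  At 3: go left to 36.
    At 36: go left to 10.
      At 10: no left child.
      At 10: go right to 1.
        At 1: go left to 20.
          At 20: go left to 9.
            At 9: go left to 27.
              27 is a leaf — visit 27.
            At 9: no right child.
            Visit 9.
          At 20: no right child.
          Visit 20.
        At 1: go right to 24.
          At 24: go left to 37.
            37 is a leaf — visit 37.
          At 24: go right to 33.
            33 is a leaf — visit 33.
          Visit 24.
        Visit 1.
      Visit 10.
    At 36: go right to 2.
      2 is a leaf — visit 2.
    Visit 36.
  At 3: go right to 4.
    At 4: go left to 38.
      At 38: go left to 21.
        21 is a leaf — visit 21.
      At 38: no right child.
      Visit 38.
    At 4: no right child.
    Visit 4.
  Visit 3.
At 11: go right to 28.
  28 is a leaf — visit 28.
Visit 11.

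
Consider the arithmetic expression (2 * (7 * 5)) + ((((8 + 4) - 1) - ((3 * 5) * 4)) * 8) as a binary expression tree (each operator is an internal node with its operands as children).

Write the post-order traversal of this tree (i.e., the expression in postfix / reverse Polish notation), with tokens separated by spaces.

Post-order on an expression tree gives postfix notation: for each operator, emit left operand, right operand, then the operator.

2 7 5 * * 8 4 + 1 - 3 5 * 4 * - 8 * +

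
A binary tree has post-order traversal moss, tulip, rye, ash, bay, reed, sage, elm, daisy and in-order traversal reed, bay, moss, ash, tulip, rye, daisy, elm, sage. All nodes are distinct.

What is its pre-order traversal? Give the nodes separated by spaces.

daisy reed bay ash moss rye tulip elm sage

The last element of post-order is the root; it splits in-order into left and right subtrees.
Root daisy: left subtree has 6 nodes {reed, bay, moss, ash, tulip, rye}, right has 2 {elm, sage}.
  Root reed: left subtree has 0 nodes { }, right has 5 {bay, moss, ash, tulip, rye}.
    Root bay: left subtree has 0 nodes { }, right has 4 {moss, ash, tulip, rye}.
      Root ash: left subtree has 1 node {moss}, right has 2 {tulip, rye}.
        Root rye: left subtree has 1 node {tulip}, right has 0 { }.
  Root elm: left subtree has 0 nodes { }, right has 1 {sage}.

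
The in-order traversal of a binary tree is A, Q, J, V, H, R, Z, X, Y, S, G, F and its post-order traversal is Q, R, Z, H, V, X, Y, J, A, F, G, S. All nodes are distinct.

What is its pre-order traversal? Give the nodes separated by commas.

The last element of post-order is the root; it splits in-order into left and right subtrees.
Root S: left subtree has 9 nodes {A, Q, J, V, H, R, Z, X, Y}, right has 2 {G, F}.
  Root A: left subtree has 0 nodes { }, right has 8 {Q, J, V, H, R, Z, X, Y}.
    Root J: left subtree has 1 node {Q}, right has 6 {V, H, R, Z, X, Y}.
      Root Y: left subtree has 5 nodes {V, H, R, Z, X}, right has 0 { }.
        Root X: left subtree has 4 nodes {V, H, R, Z}, right has 0 { }.
          Root V: left subtree has 0 nodes { }, right has 3 {H, R, Z}.
            Root H: left subtree has 0 nodes { }, right has 2 {R, Z}.
              Root Z: left subtree has 1 node {R}, right has 0 { }.
  Root G: left subtree has 0 nodes { }, right has 1 {F}.

S, A, J, Q, Y, X, V, H, Z, R, G, F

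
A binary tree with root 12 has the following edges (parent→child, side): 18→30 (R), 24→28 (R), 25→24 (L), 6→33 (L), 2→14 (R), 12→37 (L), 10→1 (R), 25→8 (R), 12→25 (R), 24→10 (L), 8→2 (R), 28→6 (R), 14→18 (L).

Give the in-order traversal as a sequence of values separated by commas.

In-order visits the left subtree, then the node, then the right subtree.
At 12: go left to 37.
  37 is a leaf — visit 37.
Visit 12.
At 12: go right to 25.
  At 25: go left to 24.
    At 24: go left to 10.
      At 10: no left child.
      Visit 10.
      At 10: go right to 1.
        1 is a leaf — visit 1.
    Visit 24.
    At 24: go right to 28.
      At 28: no left child.
      Visit 28.
      At 28: go right to 6.
        At 6: go left to 33.
          33 is a leaf — visit 33.
        Visit 6.
        At 6: no right child.
  Visit 25.
  At 25: go right to 8.
    At 8: no left child.
    Visit 8.
    At 8: go right to 2.
      At 2: no left child.
      Visit 2.
      At 2: go right to 14.
        At 14: go left to 18.
          At 18: no left child.
          Visit 18.
          At 18: go right to 30.
            30 is a leaf — visit 30.
        Visit 14.
        At 14: no right child.

37, 12, 10, 1, 24, 28, 33, 6, 25, 8, 2, 18, 30, 14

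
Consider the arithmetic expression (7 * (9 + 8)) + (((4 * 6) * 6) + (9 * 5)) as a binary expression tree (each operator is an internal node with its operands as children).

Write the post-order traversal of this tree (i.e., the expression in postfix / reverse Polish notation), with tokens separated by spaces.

Post-order on an expression tree gives postfix notation: for each operator, emit left operand, right operand, then the operator.

7 9 8 + * 4 6 * 6 * 9 5 * + +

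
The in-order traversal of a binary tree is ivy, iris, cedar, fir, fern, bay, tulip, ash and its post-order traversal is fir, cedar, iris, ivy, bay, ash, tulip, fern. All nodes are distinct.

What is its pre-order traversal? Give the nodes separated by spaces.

The last element of post-order is the root; it splits in-order into left and right subtrees.
Root fern: left subtree has 4 nodes {ivy, iris, cedar, fir}, right has 3 {bay, tulip, ash}.
  Root ivy: left subtree has 0 nodes { }, right has 3 {iris, cedar, fir}.
    Root iris: left subtree has 0 nodes { }, right has 2 {cedar, fir}.
      Root cedar: left subtree has 0 nodes { }, right has 1 {fir}.
  Root tulip: left subtree has 1 node {bay}, right has 1 {ash}.

fern ivy iris cedar fir tulip bay ash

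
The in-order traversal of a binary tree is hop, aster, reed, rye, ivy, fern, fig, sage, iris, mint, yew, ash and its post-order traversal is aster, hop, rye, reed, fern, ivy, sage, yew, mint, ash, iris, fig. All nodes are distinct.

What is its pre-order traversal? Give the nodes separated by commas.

fig, ivy, reed, hop, aster, rye, fern, iris, sage, ash, mint, yew

The last element of post-order is the root; it splits in-order into left and right subtrees.
Root fig: left subtree has 6 nodes {hop, aster, reed, rye, ivy, fern}, right has 5 {sage, iris, mint, yew, ash}.
  Root ivy: left subtree has 4 nodes {hop, aster, reed, rye}, right has 1 {fern}.
    Root reed: left subtree has 2 nodes {hop, aster}, right has 1 {rye}.
      Root hop: left subtree has 0 nodes { }, right has 1 {aster}.
  Root iris: left subtree has 1 node {sage}, right has 3 {mint, yew, ash}.
    Root ash: left subtree has 2 nodes {mint, yew}, right has 0 { }.
      Root mint: left subtree has 0 nodes { }, right has 1 {yew}.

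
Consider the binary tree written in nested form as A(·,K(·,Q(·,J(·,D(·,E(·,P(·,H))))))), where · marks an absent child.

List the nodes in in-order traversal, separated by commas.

A, K, Q, J, D, E, P, H

In-order visits the left subtree, then the node, then the right subtree.
At A: no left child.
Visit A.
At A: go right to K.
  At K: no left child.
  Visit K.
  At K: go right to Q.
    At Q: no left child.
    Visit Q.
    At Q: go right to J.
      At J: no left child.
      Visit J.
      At J: go right to D.
        At D: no left child.
        Visit D.
        At D: go right to E.
          At E: no left child.
          Visit E.
          At E: go right to P.
            At P: no left child.
            Visit P.
            At P: go right to H.
              H is a leaf — visit H.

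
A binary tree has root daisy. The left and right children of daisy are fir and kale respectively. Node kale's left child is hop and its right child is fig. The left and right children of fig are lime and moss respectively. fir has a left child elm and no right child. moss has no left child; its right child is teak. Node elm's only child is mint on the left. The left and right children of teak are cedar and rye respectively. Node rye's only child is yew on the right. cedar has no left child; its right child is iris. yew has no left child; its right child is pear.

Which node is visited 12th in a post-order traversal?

Post-order visits the left subtree, then the right subtree, then the node.
At daisy: go left to fir.
  At fir: go left to elm.
    At elm: go left to mint.
      mint is a leaf — visit mint.
    At elm: no right child.
    Visit elm.
  At fir: no right child.
  Visit fir.
At daisy: go right to kale.
  At kale: go left to hop.
    hop is a leaf — visit hop.
  At kale: go right to fig.
    At fig: go left to lime.
      lime is a leaf — visit lime.
    At fig: go right to moss.
      At moss: no left child.
      At moss: go right to teak.
        At teak: go left to cedar.
          At cedar: no left child.
          At cedar: go right to iris.
            iris is a leaf — visit iris.
          Visit cedar.
        At teak: go right to rye.
          At rye: no left child.
          At rye: go right to yew.
            At yew: no left child.
            At yew: go right to pear.
              pear is a leaf — visit pear.
            Visit yew.
          Visit rye.
        Visit teak.
      Visit moss.
    Visit fig.
  Visit kale.
Visit daisy.
Full post-order sequence: mint, elm, fir, hop, lime, iris, cedar, pear, yew, rye, teak, moss, fig, kale, daisy.

moss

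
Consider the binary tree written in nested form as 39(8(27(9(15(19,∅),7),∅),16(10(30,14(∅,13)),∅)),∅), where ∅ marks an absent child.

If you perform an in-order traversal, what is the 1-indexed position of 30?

In-order visits the left subtree, then the node, then the right subtree.
At 39: go left to 8.
  At 8: go left to 27.
    At 27: go left to 9.
      At 9: go left to 15.
        At 15: go left to 19.
          19 is a leaf — visit 19.
        Visit 15.
        At 15: no right child.
      Visit 9.
      At 9: go right to 7.
        7 is a leaf — visit 7.
    Visit 27.
    At 27: no right child.
  Visit 8.
  At 8: go right to 16.
    At 16: go left to 10.
      At 10: go left to 30.
        30 is a leaf — visit 30.
      Visit 10.
      At 10: go right to 14.
        At 14: no left child.
        Visit 14.
        At 14: go right to 13.
          13 is a leaf — visit 13.
    Visit 16.
    At 16: no right child.
Visit 39.
At 39: no right child.
Full in-order sequence: 19, 15, 9, 7, 27, 8, 30, 10, 14, 13, 16, 39.

7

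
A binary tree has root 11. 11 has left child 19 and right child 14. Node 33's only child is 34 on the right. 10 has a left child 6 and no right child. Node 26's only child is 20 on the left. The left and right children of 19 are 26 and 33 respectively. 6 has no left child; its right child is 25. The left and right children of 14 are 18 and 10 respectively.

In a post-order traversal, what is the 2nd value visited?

Post-order visits the left subtree, then the right subtree, then the node.
At 11: go left to 19.
  At 19: go left to 26.
    At 26: go left to 20.
      20 is a leaf — visit 20.
    At 26: no right child.
    Visit 26.
  At 19: go right to 33.
    At 33: no left child.
    At 33: go right to 34.
      34 is a leaf — visit 34.
    Visit 33.
  Visit 19.
At 11: go right to 14.
  At 14: go left to 18.
    18 is a leaf — visit 18.
  At 14: go right to 10.
    At 10: go left to 6.
      At 6: no left child.
      At 6: go right to 25.
        25 is a leaf — visit 25.
      Visit 6.
    At 10: no right child.
    Visit 10.
  Visit 14.
Visit 11.
Full post-order sequence: 20, 26, 34, 33, 19, 18, 25, 6, 10, 14, 11.

26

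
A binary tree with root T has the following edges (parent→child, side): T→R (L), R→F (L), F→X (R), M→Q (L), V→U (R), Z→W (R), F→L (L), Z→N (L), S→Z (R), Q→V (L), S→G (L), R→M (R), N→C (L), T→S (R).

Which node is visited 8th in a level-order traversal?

L

Level-order visits nodes level by level from the root, left to right within each level.
Level 0: T
Level 1: R, S
Level 2: F, M, G, Z
Level 3: L, X, Q, N, W
Level 4: V, C
Level 5: U
Full level-order sequence: T, R, S, F, M, G, Z, L, X, Q, N, W, V, C, U.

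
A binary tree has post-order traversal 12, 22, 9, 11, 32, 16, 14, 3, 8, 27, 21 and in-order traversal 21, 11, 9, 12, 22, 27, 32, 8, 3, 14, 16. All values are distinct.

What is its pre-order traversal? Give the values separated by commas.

21, 27, 11, 9, 22, 12, 8, 32, 3, 14, 16

The last element of post-order is the root; it splits in-order into left and right subtrees.
Root 21: left subtree has 0 nodes { }, right has 10 {11, 9, 12, 22, 27, 32, 8, 3, 14, 16}.
  Root 27: left subtree has 4 nodes {11, 9, 12, 22}, right has 5 {32, 8, 3, 14, 16}.
    Root 11: left subtree has 0 nodes { }, right has 3 {9, 12, 22}.
      Root 9: left subtree has 0 nodes { }, right has 2 {12, 22}.
        Root 22: left subtree has 1 node {12}, right has 0 { }.
    Root 8: left subtree has 1 node {32}, right has 3 {3, 14, 16}.
      Root 3: left subtree has 0 nodes { }, right has 2 {14, 16}.
        Root 14: left subtree has 0 nodes { }, right has 1 {16}.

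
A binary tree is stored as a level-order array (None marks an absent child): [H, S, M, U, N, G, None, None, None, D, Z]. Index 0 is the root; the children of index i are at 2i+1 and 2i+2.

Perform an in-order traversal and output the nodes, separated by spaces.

In-order visits the left subtree, then the node, then the right subtree.
At H: go left to S.
  At S: go left to U.
    U is a leaf — visit U.
  Visit S.
  At S: go right to N.
    At N: go left to D.
      D is a leaf — visit D.
    Visit N.
    At N: go right to Z.
      Z is a leaf — visit Z.
Visit H.
At H: go right to M.
  At M: go left to G.
    G is a leaf — visit G.
  Visit M.
  At M: no right child.

U S D N Z H G M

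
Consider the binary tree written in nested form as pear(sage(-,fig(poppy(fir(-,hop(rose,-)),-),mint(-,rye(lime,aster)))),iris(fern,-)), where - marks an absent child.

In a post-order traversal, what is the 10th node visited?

sage

Post-order visits the left subtree, then the right subtree, then the node.
At pear: go left to sage.
  At sage: no left child.
  At sage: go right to fig.
    At fig: go left to poppy.
      At poppy: go left to fir.
        At fir: no left child.
        At fir: go right to hop.
          At hop: go left to rose.
            rose is a leaf — visit rose.
          At hop: no right child.
          Visit hop.
        Visit fir.
      At poppy: no right child.
      Visit poppy.
    At fig: go right to mint.
      At mint: no left child.
      At mint: go right to rye.
        At rye: go left to lime.
          lime is a leaf — visit lime.
        At rye: go right to aster.
          aster is a leaf — visit aster.
        Visit rye.
      Visit mint.
    Visit fig.
  Visit sage.
At pear: go right to iris.
  At iris: go left to fern.
    fern is a leaf — visit fern.
  At iris: no right child.
  Visit iris.
Visit pear.
Full post-order sequence: rose, hop, fir, poppy, lime, aster, rye, mint, fig, sage, fern, iris, pear.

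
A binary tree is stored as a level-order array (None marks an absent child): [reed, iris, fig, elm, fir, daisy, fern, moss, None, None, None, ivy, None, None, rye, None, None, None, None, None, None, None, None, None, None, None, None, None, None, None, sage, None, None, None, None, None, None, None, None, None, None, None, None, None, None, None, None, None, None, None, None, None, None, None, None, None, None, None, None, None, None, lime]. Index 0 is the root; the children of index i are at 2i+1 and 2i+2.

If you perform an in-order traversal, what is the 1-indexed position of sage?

12

In-order visits the left subtree, then the node, then the right subtree.
At reed: go left to iris.
  At iris: go left to elm.
    At elm: go left to moss.
      moss is a leaf — visit moss.
    Visit elm.
    At elm: no right child.
  Visit iris.
  At iris: go right to fir.
    fir is a leaf — visit fir.
Visit reed.
At reed: go right to fig.
  At fig: go left to daisy.
    At daisy: go left to ivy.
      ivy is a leaf — visit ivy.
    Visit daisy.
    At daisy: no right child.
  Visit fig.
  At fig: go right to fern.
    At fern: no left child.
    Visit fern.
    At fern: go right to rye.
      At rye: no left child.
      Visit rye.
      At rye: go right to sage.
        At sage: go left to lime.
          lime is a leaf — visit lime.
        Visit sage.
        At sage: no right child.
Full in-order sequence: moss, elm, iris, fir, reed, ivy, daisy, fig, fern, rye, lime, sage.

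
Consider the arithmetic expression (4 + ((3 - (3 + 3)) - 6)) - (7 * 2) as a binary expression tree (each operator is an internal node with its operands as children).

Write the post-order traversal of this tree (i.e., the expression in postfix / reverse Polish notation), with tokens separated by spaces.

Post-order on an expression tree gives postfix notation: for each operator, emit left operand, right operand, then the operator.

4 3 3 3 + - 6 - + 7 2 * -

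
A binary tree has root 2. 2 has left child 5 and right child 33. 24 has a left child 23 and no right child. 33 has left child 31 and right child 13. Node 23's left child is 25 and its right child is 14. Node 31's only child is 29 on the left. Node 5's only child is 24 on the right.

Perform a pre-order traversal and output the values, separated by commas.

Pre-order visits the node, then its left subtree, then its right subtree.
Visit 2.
At 2: go left to 5.
  Visit 5.
  At 5: no left child.
  At 5: go right to 24.
    Visit 24.
    At 24: go left to 23.
      Visit 23.
      At 23: go left to 25.
        25 is a leaf — visit 25.
      At 23: go right to 14.
        14 is a leaf — visit 14.
    At 24: no right child.
At 2: go right to 33.
  Visit 33.
  At 33: go left to 31.
    Visit 31.
    At 31: go left to 29.
      29 is a leaf — visit 29.
    At 31: no right child.
  At 33: go right to 13.
    13 is a leaf — visit 13.

2, 5, 24, 23, 25, 14, 33, 31, 29, 13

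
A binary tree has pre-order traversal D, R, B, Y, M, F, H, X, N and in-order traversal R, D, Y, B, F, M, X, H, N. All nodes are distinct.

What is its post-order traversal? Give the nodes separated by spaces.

The first element of pre-order is the root; it splits in-order into left and right subtrees.
Root D: left subtree has 1 node {R}, right has 7 {Y, B, F, M, X, H, N}.
  Root B: left subtree has 1 node {Y}, right has 5 {F, M, X, H, N}.
    Root M: left subtree has 1 node {F}, right has 3 {X, H, N}.
      Root H: left subtree has 1 node {X}, right has 1 {N}.

R Y F X N H M B D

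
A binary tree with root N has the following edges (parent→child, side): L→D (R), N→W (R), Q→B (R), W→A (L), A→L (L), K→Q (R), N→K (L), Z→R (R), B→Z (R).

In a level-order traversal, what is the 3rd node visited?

W

Level-order visits nodes level by level from the root, left to right within each level.
Level 0: N
Level 1: K, W
Level 2: Q, A
Level 3: B, L
Level 4: Z, D
Level 5: R
Full level-order sequence: N, K, W, Q, A, B, L, Z, D, R.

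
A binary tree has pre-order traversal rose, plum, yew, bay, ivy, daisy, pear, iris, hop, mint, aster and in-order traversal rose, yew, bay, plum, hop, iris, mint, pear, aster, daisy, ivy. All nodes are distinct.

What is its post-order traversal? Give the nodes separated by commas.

The first element of pre-order is the root; it splits in-order into left and right subtrees.
Root rose: left subtree has 0 nodes { }, right has 10 {yew, bay, plum, hop, iris, mint, pear, aster, daisy, ivy}.
  Root plum: left subtree has 2 nodes {yew, bay}, right has 7 {hop, iris, mint, pear, aster, daisy, ivy}.
    Root yew: left subtree has 0 nodes { }, right has 1 {bay}.
    Root ivy: left subtree has 6 nodes {hop, iris, mint, pear, aster, daisy}, right has 0 { }.
      Root daisy: left subtree has 5 nodes {hop, iris, mint, pear, aster}, right has 0 { }.
        Root pear: left subtree has 3 nodes {hop, iris, mint}, right has 1 {aster}.
          Root iris: left subtree has 1 node {hop}, right has 1 {mint}.

bay, yew, hop, mint, iris, aster, pear, daisy, ivy, plum, rose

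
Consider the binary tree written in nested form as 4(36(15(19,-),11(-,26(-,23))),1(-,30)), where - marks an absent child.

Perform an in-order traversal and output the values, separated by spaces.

19 15 36 11 26 23 4 1 30

In-order visits the left subtree, then the node, then the right subtree.
At 4: go left to 36.
  At 36: go left to 15.
    At 15: go left to 19.
      19 is a leaf — visit 19.
    Visit 15.
    At 15: no right child.
  Visit 36.
  At 36: go right to 11.
    At 11: no left child.
    Visit 11.
    At 11: go right to 26.
      At 26: no left child.
      Visit 26.
      At 26: go right to 23.
        23 is a leaf — visit 23.
Visit 4.
At 4: go right to 1.
  At 1: no left child.
  Visit 1.
  At 1: go right to 30.
    30 is a leaf — visit 30.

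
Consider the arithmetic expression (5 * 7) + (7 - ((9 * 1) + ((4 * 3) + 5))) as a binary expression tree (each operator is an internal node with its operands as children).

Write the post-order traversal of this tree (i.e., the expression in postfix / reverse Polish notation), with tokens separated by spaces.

5 7 * 7 9 1 * 4 3 * 5 + + - +

Post-order on an expression tree gives postfix notation: for each operator, emit left operand, right operand, then the operator.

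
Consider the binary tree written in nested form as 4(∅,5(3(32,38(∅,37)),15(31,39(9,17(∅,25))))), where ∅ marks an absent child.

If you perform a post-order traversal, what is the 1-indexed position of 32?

Post-order visits the left subtree, then the right subtree, then the node.
At 4: no left child.
At 4: go right to 5.
  At 5: go left to 3.
    At 3: go left to 32.
      32 is a leaf — visit 32.
    At 3: go right to 38.
      At 38: no left child.
      At 38: go right to 37.
        37 is a leaf — visit 37.
      Visit 38.
    Visit 3.
  At 5: go right to 15.
    At 15: go left to 31.
      31 is a leaf — visit 31.
    At 15: go right to 39.
      At 39: go left to 9.
        9 is a leaf — visit 9.
      At 39: go right to 17.
        At 17: no left child.
        At 17: go right to 25.
          25 is a leaf — visit 25.
        Visit 17.
      Visit 39.
    Visit 15.
  Visit 5.
Visit 4.
Full post-order sequence: 32, 37, 38, 3, 31, 9, 25, 17, 39, 15, 5, 4.

1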